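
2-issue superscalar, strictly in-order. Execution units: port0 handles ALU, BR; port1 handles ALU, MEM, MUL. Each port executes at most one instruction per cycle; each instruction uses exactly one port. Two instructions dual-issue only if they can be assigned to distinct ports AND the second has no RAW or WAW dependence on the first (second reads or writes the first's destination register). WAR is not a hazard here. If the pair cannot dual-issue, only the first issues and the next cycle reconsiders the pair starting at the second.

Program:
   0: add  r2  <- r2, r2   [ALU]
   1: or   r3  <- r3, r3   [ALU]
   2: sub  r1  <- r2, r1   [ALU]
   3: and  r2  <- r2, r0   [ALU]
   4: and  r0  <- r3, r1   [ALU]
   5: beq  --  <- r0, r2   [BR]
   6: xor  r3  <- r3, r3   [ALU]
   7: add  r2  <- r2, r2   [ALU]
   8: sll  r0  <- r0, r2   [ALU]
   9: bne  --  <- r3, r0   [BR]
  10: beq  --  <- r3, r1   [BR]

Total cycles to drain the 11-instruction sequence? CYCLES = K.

[0] i0,i1  add.ALU/or.ALU  -- 2-wide
[1] i2,i3  sub.ALU/and.ALU  -- 2-wide
[2] i4  and.ALU  -- RAW r0
[3] i5,i6  beq.BR/xor.ALU  -- 2-wide
[4] i7  add.ALU  -- RAW r2
[5] i8  sll.ALU  -- RAW r0
[6] i9  bne.BR  -- no-port BR/BR
[7] i10  beq.BR  -- tail

CYCLES = 8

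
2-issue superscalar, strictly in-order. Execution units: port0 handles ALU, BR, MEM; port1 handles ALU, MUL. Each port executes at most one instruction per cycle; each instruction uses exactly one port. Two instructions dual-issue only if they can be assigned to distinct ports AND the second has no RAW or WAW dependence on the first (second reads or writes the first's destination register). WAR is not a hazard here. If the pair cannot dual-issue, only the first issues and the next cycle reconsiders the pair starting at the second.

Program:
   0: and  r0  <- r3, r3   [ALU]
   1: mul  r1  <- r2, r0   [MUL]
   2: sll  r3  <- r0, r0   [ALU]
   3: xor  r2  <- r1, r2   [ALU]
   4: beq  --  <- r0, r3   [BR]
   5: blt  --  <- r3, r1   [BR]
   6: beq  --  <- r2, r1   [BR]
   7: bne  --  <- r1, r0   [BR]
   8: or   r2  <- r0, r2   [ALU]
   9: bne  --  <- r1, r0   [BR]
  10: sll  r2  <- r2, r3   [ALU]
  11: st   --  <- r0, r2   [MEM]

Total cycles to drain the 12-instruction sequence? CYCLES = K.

c0: i0 and.ALU  RAW r0
c1: i1+i2 mul.MUL sll.ALU  pair
c2: i3+i4 xor.ALU beq.BR  pair
c3: i5 blt.BR  no-port BR/BR
c4: i6 beq.BR  no-port BR/BR
c5: i7+i8 bne.BR or.ALU  pair
c6: i9+i10 bne.BR sll.ALU  pair
c7: i11 st.MEM  tail

CYCLES = 8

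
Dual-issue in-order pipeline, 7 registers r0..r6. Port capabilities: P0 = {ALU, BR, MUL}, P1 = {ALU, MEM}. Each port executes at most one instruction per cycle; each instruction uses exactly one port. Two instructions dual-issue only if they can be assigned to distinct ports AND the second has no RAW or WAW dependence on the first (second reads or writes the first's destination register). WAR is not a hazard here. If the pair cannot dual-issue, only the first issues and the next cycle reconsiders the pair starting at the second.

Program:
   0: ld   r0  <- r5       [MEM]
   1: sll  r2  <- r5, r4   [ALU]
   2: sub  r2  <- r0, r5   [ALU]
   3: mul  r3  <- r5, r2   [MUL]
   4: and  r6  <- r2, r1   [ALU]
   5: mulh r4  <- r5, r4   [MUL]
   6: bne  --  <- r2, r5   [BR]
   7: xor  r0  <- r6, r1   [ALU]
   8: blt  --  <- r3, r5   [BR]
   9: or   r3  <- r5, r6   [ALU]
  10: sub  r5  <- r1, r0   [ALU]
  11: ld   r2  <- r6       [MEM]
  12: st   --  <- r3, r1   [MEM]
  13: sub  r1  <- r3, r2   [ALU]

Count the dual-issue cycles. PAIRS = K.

PAIRS = 6

c0: i0/i1 ld;sll  pair
c1: i2 sub  RAW r2
c2: i3/i4 mul;and  pair
c3: i5 mulh  no-port MUL/BR
c4: i6/i7 bne;xor  pair
c5: i8/i9 blt;or  pair
c6: i10/i11 sub;ld  pair
c7: i12/i13 st;sub  pair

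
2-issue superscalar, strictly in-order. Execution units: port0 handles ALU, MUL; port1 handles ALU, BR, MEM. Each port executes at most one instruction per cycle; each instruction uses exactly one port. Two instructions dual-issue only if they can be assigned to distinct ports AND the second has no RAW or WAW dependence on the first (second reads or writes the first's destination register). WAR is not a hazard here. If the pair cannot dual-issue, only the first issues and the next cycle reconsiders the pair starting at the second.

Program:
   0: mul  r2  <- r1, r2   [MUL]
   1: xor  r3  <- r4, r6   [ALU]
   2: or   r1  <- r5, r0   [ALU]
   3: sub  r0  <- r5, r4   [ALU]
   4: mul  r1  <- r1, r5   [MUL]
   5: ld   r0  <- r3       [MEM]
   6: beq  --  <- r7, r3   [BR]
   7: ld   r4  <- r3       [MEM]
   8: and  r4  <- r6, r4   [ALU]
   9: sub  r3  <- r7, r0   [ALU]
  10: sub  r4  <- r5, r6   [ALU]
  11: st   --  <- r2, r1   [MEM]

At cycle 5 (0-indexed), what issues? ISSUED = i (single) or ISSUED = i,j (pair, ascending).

ISSUED = 8,9

t=0 i0+i1:mul;xor ; dual
t=1 i2+i3:or;sub ; dual
t=2 i4+i5:mul;ld ; dual
t=3 i6:beq ; no-port BR/MEM
t=4 i7:ld ; RAW+WAW r4
t=5 i8+i9:and;sub ; dual
t=6 i10+i11:sub;st ; dual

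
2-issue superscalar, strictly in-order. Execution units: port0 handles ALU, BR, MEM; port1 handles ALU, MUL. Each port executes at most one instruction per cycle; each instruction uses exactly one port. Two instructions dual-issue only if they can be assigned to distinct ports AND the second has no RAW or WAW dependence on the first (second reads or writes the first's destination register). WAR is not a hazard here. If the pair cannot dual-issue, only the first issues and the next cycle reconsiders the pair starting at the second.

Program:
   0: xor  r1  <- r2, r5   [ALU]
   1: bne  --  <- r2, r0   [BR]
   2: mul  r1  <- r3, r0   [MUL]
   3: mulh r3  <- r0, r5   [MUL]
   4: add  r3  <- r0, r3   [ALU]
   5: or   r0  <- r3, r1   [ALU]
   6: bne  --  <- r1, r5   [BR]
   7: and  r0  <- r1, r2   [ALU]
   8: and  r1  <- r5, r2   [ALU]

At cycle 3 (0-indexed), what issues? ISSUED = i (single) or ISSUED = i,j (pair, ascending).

ISSUED = 4

#0 head=0: xor/bne i0/i1 2-wide
#1 head=2: mul i2 no-port MUL/MUL
#2 head=3: mulh i3 RAW+WAW r3
#3 head=4: add i4 RAW r3
#4 head=5: or/bne i5/i6 2-wide
#5 head=7: and/and i7/i8 2-wide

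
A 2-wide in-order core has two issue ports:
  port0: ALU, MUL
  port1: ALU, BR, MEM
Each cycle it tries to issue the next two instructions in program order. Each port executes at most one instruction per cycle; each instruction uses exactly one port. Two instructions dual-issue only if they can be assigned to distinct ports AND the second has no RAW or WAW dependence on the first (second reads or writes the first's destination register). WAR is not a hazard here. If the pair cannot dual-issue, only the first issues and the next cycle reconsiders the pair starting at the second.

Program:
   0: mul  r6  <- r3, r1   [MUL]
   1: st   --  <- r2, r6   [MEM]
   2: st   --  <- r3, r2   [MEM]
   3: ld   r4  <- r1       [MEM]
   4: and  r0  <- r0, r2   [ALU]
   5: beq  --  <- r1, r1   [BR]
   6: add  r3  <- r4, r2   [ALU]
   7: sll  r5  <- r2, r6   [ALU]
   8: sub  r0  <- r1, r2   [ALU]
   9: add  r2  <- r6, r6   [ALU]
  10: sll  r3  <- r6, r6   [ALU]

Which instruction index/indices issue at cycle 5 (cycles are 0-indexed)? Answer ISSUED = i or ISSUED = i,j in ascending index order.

[0] i0  mul  -- RAW r6
[1] i1  st  -- no-port MEM/MEM
[2] i2  st  -- no-port MEM/MEM
[3] i3+i4  ld+and  -- pair
[4] i5+i6  beq+add  -- pair
[5] i7+i8  sll+sub  -- pair
[6] i9+i10  add+sll  -- pair

ISSUED = 7,8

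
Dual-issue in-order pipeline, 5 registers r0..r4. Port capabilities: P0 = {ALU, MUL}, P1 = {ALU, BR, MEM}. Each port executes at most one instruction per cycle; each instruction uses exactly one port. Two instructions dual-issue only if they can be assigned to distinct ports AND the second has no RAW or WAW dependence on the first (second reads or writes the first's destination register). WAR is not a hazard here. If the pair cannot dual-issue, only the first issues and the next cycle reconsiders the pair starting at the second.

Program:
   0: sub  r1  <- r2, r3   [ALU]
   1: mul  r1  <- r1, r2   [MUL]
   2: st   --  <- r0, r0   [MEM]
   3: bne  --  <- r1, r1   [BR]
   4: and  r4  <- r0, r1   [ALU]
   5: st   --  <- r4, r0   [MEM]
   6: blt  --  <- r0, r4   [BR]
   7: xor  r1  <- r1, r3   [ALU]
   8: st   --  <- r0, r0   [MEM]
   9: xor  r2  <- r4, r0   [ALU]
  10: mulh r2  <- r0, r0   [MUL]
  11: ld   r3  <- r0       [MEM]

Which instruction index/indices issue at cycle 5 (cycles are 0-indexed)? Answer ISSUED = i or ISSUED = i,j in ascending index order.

  cy0 -> i0 (sub.ALU) RAW+WAW r1
  cy1 -> i1/i2 (mul.MUL st.MEM) 2-wide
  cy2 -> i3/i4 (bne.BR and.ALU) 2-wide
  cy3 -> i5 (st.MEM) no-port MEM/BR
  cy4 -> i6/i7 (blt.BR xor.ALU) 2-wide
  cy5 -> i8/i9 (st.MEM xor.ALU) 2-wide
  cy6 -> i10/i11 (mulh.MUL ld.MEM) 2-wide

ISSUED = 8,9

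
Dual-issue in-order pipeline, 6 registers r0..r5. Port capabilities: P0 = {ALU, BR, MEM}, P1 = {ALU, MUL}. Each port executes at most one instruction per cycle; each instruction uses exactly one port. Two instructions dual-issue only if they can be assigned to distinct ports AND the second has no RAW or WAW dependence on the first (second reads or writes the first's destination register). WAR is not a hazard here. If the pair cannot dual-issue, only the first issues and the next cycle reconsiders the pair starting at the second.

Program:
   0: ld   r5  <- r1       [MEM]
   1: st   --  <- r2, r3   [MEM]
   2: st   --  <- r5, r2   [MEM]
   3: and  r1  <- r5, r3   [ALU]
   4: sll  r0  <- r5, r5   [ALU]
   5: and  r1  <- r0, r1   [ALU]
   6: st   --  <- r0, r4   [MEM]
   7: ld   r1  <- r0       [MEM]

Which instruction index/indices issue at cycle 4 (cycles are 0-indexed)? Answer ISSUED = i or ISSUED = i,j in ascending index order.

ISSUED = 5,6

0. ld @i0  | no-port MEM/MEM
1. st @i1  | no-port MEM/MEM
2. st/and @i2/i3  | dual
3. sll @i4  | RAW r0
4. and/st @i5/i6  | dual
5. ld @i7  | tail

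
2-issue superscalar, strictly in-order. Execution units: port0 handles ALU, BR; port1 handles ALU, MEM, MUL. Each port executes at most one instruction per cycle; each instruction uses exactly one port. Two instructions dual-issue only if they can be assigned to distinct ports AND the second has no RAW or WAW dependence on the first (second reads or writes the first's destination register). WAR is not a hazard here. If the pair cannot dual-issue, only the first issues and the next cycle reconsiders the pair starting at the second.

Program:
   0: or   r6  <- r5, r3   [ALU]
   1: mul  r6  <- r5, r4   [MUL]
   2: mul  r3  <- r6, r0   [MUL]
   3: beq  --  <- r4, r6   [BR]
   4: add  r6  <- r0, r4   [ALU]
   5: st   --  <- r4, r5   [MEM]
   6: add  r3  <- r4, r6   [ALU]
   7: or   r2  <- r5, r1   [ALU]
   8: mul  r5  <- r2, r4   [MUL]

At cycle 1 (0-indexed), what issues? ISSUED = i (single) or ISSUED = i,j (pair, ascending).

ISSUED = 1

  cy0 -> i0 (or.ALU) WAW r6
  cy1 -> i1 (mul.MUL) no-port MUL/MUL
  cy2 -> i2&i3 (mul.MUL/beq.BR) dual
  cy3 -> i4&i5 (add.ALU/st.MEM) dual
  cy4 -> i6&i7 (add.ALU/or.ALU) dual
  cy5 -> i8 (mul.MUL) tail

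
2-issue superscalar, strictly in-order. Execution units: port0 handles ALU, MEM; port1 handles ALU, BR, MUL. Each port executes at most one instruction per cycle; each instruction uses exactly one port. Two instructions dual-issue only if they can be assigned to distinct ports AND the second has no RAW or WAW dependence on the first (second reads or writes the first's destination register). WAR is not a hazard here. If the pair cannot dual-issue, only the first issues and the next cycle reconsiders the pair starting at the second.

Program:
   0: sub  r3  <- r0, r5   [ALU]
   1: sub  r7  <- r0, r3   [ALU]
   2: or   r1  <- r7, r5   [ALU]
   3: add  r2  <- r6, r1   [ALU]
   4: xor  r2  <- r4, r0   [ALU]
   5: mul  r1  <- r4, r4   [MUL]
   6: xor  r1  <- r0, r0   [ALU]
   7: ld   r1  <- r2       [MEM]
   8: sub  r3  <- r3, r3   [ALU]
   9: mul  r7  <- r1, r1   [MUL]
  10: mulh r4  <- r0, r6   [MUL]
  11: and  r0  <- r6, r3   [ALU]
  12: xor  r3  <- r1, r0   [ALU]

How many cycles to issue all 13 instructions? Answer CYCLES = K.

CYCLES = 10

#0 head=0: sub i0 RAW r3
#1 head=1: sub i1 RAW r7
#2 head=2: or i2 RAW r1
#3 head=3: add i3 WAW r2
#4 head=4: xor;mul i4+i5 pair
#5 head=6: xor i6 WAW r1
#6 head=7: ld;sub i7+i8 pair
#7 head=9: mul i9 no-port MUL/MUL
#8 head=10: mulh;and i10+i11 pair
#9 head=12: xor i12 tail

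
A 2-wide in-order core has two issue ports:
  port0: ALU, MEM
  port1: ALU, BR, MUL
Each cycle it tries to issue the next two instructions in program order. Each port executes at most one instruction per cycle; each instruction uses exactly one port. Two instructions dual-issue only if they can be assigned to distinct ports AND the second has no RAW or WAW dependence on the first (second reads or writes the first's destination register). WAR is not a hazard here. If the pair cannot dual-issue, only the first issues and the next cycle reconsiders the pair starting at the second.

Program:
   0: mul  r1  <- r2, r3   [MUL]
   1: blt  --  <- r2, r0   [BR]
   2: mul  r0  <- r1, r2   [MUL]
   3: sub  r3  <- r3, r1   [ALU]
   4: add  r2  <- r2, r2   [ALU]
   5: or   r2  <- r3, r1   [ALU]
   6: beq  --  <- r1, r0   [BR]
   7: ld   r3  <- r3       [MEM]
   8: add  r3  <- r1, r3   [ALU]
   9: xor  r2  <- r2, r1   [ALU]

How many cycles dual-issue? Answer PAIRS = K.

#0 head=0: mul.MUL i0 no-port MUL/BR
#1 head=1: blt.BR i1 no-port BR/MUL
#2 head=2: mul.MUL/sub.ALU i2,i3 2-wide
#3 head=4: add.ALU i4 WAW r2
#4 head=5: or.ALU/beq.BR i5,i6 2-wide
#5 head=7: ld.MEM i7 RAW+WAW r3
#6 head=8: add.ALU/xor.ALU i8,i9 2-wide

PAIRS = 3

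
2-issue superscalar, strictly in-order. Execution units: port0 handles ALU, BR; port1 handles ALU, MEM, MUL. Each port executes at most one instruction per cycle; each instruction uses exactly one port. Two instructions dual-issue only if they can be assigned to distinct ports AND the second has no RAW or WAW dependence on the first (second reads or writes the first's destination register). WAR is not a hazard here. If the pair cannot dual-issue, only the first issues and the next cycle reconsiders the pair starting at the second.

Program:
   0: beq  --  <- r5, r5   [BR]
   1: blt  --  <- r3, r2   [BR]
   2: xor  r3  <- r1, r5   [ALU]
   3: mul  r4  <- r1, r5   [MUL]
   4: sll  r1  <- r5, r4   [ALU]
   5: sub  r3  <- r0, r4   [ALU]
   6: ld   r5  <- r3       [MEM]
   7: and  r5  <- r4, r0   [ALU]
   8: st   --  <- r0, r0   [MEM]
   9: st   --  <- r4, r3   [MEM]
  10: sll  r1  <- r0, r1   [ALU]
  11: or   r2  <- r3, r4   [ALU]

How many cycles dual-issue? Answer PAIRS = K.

PAIRS = 4

#0 head=0: beq i0 no-port BR/BR
#1 head=1: blt;xor i1&i2 2-wide
#2 head=3: mul i3 RAW r4
#3 head=4: sll;sub i4&i5 2-wide
#4 head=6: ld i6 WAW r5
#5 head=7: and;st i7&i8 2-wide
#6 head=9: st;sll i9&i10 2-wide
#7 head=11: or i11 tail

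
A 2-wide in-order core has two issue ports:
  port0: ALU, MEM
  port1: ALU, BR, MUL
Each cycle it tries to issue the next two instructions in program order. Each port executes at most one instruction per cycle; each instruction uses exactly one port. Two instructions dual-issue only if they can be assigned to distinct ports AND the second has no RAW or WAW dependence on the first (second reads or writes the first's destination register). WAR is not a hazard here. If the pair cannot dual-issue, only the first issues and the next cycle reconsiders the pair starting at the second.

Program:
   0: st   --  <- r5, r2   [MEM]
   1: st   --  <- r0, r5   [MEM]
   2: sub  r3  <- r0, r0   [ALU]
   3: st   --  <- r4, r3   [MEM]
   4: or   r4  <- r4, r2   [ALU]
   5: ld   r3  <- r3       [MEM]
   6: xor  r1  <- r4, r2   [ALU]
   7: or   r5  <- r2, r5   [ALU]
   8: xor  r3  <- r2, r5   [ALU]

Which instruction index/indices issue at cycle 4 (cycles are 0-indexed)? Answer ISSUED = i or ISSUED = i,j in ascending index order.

ISSUED = 7

t=0 i0:st ; no-port MEM/MEM
t=1 i1&i2:st;sub ; dual
t=2 i3&i4:st;or ; dual
t=3 i5&i6:ld;xor ; dual
t=4 i7:or ; RAW r5
t=5 i8:xor ; tail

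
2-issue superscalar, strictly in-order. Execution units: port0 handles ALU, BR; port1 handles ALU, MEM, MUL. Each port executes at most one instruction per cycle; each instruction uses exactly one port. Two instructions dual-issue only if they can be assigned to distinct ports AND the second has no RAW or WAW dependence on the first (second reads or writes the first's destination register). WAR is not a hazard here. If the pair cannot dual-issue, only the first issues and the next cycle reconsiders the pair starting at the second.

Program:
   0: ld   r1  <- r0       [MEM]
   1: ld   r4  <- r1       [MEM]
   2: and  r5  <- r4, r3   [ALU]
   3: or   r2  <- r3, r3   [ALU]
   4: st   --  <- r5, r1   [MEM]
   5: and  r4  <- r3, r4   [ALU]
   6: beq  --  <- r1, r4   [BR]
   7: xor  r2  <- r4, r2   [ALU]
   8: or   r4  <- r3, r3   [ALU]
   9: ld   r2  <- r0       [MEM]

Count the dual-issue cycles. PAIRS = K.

PAIRS = 4

0. ld.MEM @i0  | no-port MEM/MEM
1. ld.MEM @i1  | RAW r4
2. and.ALU or.ALU @i2/i3  | 2-wide
3. st.MEM and.ALU @i4/i5  | 2-wide
4. beq.BR xor.ALU @i6/i7  | 2-wide
5. or.ALU ld.MEM @i8/i9  | 2-wide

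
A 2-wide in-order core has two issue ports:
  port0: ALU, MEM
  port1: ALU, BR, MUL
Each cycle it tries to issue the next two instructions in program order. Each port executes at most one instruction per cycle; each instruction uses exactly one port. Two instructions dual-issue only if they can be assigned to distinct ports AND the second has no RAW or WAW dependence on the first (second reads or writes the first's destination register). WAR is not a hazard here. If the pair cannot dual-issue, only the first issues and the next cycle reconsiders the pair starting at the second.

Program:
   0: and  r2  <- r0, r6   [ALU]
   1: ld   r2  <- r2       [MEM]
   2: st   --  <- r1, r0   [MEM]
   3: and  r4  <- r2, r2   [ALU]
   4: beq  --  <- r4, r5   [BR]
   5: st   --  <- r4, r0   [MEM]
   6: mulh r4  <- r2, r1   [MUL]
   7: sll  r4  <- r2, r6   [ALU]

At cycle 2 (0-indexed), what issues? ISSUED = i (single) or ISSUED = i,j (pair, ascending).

0. and @i0  | RAW+WAW r2
1. ld @i1  | no-port MEM/MEM
2. st and @i2/i3  | 2-wide
3. beq st @i4/i5  | 2-wide
4. mulh @i6  | WAW r4
5. sll @i7  | tail

ISSUED = 2,3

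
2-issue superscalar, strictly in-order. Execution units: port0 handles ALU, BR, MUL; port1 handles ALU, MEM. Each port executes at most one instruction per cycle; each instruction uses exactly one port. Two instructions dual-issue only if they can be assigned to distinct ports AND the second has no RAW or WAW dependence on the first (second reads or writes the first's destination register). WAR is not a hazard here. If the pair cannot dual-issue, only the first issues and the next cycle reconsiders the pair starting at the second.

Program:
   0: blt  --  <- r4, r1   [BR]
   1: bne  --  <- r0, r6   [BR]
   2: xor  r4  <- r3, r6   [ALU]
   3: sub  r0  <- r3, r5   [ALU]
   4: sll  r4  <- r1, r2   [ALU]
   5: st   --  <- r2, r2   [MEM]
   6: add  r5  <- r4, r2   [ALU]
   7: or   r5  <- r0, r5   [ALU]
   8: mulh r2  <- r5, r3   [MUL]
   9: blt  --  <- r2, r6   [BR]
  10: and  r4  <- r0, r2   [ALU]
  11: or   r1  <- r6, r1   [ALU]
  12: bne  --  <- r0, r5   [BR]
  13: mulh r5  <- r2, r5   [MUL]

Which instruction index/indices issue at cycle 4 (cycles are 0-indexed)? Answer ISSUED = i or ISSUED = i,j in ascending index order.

ISSUED = 7

  cy0 -> i0 (blt) no-port BR/BR
  cy1 -> i1&i2 (bne/xor) 2-wide
  cy2 -> i3&i4 (sub/sll) 2-wide
  cy3 -> i5&i6 (st/add) 2-wide
  cy4 -> i7 (or) RAW r5
  cy5 -> i8 (mulh) no-port MUL/BR
  cy6 -> i9&i10 (blt/and) 2-wide
  cy7 -> i11&i12 (or/bne) 2-wide
  cy8 -> i13 (mulh) tail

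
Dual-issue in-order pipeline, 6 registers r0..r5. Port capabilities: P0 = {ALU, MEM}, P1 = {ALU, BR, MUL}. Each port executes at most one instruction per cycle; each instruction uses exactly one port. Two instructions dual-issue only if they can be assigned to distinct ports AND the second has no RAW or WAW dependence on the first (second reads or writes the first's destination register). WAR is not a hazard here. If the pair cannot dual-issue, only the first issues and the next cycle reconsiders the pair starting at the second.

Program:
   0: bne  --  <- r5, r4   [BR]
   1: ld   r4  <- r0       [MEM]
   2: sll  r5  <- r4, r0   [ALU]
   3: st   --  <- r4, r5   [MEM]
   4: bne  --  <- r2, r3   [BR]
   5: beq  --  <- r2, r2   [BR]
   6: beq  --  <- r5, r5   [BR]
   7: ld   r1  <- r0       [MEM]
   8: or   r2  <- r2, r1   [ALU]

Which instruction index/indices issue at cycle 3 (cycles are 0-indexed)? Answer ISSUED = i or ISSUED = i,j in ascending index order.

ISSUED = 5

c0: i0&i1 bne/ld  pair
c1: i2 sll  RAW r5
c2: i3&i4 st/bne  pair
c3: i5 beq  no-port BR/BR
c4: i6&i7 beq/ld  pair
c5: i8 or  tail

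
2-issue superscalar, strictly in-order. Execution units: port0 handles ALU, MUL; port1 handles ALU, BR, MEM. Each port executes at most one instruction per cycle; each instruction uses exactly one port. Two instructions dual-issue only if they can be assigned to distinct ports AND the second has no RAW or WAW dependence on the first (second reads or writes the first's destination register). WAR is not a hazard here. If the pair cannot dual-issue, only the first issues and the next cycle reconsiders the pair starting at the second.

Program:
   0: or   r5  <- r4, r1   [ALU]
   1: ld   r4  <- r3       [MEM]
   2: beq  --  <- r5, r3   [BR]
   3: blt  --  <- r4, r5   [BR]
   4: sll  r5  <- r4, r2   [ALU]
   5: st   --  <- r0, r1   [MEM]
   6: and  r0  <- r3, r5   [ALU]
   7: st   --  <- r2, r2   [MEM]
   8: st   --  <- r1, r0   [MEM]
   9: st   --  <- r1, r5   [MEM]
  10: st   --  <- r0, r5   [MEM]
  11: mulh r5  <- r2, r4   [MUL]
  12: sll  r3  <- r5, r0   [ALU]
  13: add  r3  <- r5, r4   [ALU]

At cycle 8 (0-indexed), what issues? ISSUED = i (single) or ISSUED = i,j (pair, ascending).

ISSUED = 12

  cy0 -> i0&i1 (or.ALU/ld.MEM) 2-wide
  cy1 -> i2 (beq.BR) no-port BR/BR
  cy2 -> i3&i4 (blt.BR/sll.ALU) 2-wide
  cy3 -> i5&i6 (st.MEM/and.ALU) 2-wide
  cy4 -> i7 (st.MEM) no-port MEM/MEM
  cy5 -> i8 (st.MEM) no-port MEM/MEM
  cy6 -> i9 (st.MEM) no-port MEM/MEM
  cy7 -> i10&i11 (st.MEM/mulh.MUL) 2-wide
  cy8 -> i12 (sll.ALU) WAW r3
  cy9 -> i13 (add.ALU) tail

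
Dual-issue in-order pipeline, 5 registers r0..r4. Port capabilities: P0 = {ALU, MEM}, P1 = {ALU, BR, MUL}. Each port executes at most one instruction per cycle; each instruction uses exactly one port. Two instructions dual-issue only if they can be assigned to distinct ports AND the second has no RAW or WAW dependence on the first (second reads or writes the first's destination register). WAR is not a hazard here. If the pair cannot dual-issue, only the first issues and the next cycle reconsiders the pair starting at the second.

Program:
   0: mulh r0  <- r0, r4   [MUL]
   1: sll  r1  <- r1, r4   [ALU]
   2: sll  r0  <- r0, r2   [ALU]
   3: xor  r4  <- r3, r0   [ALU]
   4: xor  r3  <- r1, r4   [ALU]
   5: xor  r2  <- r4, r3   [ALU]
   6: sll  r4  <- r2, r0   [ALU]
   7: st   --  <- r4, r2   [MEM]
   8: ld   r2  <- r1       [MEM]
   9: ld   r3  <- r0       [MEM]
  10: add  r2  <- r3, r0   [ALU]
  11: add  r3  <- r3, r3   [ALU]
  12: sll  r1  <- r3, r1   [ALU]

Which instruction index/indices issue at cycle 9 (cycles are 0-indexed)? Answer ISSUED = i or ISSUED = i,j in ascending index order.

#0 head=0: mulh/sll i0,i1 dual
#1 head=2: sll i2 RAW r0
#2 head=3: xor i3 RAW r4
#3 head=4: xor i4 RAW r3
#4 head=5: xor i5 RAW r2
#5 head=6: sll i6 RAW r4
#6 head=7: st i7 no-port MEM/MEM
#7 head=8: ld i8 no-port MEM/MEM
#8 head=9: ld i9 RAW r3
#9 head=10: add/add i10,i11 dual
#10 head=12: sll i12 tail

ISSUED = 10,11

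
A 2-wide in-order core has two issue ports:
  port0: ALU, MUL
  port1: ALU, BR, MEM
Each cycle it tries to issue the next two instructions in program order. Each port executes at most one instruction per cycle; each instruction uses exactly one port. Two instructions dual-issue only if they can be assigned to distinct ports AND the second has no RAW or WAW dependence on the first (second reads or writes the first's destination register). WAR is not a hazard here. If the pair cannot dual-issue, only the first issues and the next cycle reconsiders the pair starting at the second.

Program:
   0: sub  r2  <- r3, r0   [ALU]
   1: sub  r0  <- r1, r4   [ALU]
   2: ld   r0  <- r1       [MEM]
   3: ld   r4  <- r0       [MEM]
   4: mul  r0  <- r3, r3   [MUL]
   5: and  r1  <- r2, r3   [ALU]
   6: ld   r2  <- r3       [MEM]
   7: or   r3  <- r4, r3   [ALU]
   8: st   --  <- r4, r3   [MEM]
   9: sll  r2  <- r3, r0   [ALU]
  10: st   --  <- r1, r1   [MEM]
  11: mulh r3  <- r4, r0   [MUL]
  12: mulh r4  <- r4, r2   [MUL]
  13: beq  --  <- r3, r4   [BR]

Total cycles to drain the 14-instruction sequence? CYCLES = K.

c0: i0,i1 sub;sub  2-wide
c1: i2 ld  no-port MEM/MEM
c2: i3,i4 ld;mul  2-wide
c3: i5,i6 and;ld  2-wide
c4: i7 or  RAW r3
c5: i8,i9 st;sll  2-wide
c6: i10,i11 st;mulh  2-wide
c7: i12 mulh  RAW r4
c8: i13 beq  tail

CYCLES = 9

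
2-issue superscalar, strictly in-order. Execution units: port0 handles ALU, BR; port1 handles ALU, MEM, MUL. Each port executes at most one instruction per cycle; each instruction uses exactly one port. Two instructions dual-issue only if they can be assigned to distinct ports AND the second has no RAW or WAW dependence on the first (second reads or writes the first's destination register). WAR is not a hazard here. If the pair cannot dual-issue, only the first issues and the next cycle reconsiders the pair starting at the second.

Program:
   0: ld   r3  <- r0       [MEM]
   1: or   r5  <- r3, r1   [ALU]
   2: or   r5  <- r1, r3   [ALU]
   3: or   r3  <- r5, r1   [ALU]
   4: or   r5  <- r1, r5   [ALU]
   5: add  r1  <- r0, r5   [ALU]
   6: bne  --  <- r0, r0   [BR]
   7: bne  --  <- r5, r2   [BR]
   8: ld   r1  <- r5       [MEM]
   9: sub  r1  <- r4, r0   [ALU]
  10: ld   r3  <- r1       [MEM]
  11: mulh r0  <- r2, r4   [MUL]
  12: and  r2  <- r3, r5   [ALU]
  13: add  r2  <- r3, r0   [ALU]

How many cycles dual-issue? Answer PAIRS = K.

PAIRS = 4

t=0 i0:ld.MEM ; RAW r3
t=1 i1:or.ALU ; WAW r5
t=2 i2:or.ALU ; RAW r5
t=3 i3&i4:or.ALU/or.ALU ; dual
t=4 i5&i6:add.ALU/bne.BR ; dual
t=5 i7&i8:bne.BR/ld.MEM ; dual
t=6 i9:sub.ALU ; RAW r1
t=7 i10:ld.MEM ; no-port MEM/MUL
t=8 i11&i12:mulh.MUL/and.ALU ; dual
t=9 i13:add.ALU ; tail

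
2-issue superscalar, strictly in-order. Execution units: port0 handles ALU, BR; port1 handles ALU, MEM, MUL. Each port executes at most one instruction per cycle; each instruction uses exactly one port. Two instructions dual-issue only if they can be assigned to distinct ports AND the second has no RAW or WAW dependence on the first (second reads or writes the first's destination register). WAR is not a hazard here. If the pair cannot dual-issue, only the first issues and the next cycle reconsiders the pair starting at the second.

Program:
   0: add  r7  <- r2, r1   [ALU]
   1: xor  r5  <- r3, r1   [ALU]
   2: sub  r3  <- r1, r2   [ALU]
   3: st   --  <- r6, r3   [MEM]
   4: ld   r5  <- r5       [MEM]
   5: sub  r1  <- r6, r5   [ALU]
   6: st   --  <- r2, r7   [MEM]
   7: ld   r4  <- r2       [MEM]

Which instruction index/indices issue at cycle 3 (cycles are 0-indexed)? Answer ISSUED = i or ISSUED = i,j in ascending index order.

ISSUED = 4

  cy0 -> i0&i1 (add/xor) pair
  cy1 -> i2 (sub) RAW r3
  cy2 -> i3 (st) no-port MEM/MEM
  cy3 -> i4 (ld) RAW r5
  cy4 -> i5&i6 (sub/st) pair
  cy5 -> i7 (ld) tail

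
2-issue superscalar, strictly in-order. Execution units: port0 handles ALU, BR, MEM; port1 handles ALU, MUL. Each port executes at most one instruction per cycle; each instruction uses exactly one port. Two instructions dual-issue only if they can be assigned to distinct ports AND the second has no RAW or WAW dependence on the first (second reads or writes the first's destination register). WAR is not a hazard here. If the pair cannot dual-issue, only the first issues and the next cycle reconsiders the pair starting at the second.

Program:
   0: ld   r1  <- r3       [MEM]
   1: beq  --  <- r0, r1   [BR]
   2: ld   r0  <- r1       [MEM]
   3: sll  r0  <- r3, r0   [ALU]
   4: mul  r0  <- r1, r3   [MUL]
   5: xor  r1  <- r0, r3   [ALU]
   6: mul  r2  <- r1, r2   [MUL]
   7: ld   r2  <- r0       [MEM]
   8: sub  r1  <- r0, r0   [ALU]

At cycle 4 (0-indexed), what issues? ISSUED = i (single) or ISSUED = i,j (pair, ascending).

  cy0 -> i0 (ld) no-port MEM/BR
  cy1 -> i1 (beq) no-port BR/MEM
  cy2 -> i2 (ld) RAW+WAW r0
  cy3 -> i3 (sll) WAW r0
  cy4 -> i4 (mul) RAW r0
  cy5 -> i5 (xor) RAW r1
  cy6 -> i6 (mul) WAW r2
  cy7 -> i7/i8 (ld;sub) 2-wide

ISSUED = 4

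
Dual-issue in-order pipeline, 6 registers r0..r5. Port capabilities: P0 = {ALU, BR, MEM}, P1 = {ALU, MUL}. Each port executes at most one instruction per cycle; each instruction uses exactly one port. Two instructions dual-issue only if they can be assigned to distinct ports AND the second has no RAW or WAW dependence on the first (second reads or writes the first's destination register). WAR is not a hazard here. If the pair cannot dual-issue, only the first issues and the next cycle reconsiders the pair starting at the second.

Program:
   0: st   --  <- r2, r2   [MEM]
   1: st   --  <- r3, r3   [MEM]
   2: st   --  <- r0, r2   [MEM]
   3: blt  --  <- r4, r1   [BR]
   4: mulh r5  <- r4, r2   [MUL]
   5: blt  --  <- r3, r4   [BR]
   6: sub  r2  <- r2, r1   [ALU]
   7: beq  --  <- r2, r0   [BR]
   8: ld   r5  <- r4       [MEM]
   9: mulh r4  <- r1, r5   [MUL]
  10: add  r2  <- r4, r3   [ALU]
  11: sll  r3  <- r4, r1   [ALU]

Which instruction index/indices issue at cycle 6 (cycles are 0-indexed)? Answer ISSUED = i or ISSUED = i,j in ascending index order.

c0: i0 st.MEM  no-port MEM/MEM
c1: i1 st.MEM  no-port MEM/MEM
c2: i2 st.MEM  no-port MEM/BR
c3: i3+i4 blt.BR mulh.MUL  dual
c4: i5+i6 blt.BR sub.ALU  dual
c5: i7 beq.BR  no-port BR/MEM
c6: i8 ld.MEM  RAW r5
c7: i9 mulh.MUL  RAW r4
c8: i10+i11 add.ALU sll.ALU  dual

ISSUED = 8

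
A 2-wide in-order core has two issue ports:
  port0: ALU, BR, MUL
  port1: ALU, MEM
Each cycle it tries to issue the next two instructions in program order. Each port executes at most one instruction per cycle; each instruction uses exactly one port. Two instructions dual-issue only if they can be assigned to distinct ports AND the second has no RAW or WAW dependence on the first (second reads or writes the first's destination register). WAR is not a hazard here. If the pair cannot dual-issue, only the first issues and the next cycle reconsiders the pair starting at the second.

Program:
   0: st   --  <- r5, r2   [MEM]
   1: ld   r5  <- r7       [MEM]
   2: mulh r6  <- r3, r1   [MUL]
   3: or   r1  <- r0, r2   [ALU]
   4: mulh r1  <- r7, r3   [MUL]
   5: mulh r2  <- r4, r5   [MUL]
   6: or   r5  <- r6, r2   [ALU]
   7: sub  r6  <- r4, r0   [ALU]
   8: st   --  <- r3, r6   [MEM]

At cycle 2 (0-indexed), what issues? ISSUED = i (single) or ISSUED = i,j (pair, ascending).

[0] i0  st.MEM  -- no-port MEM/MEM
[1] i1,i2  ld.MEM mulh.MUL  -- 2-wide
[2] i3  or.ALU  -- WAW r1
[3] i4  mulh.MUL  -- no-port MUL/MUL
[4] i5  mulh.MUL  -- RAW r2
[5] i6,i7  or.ALU sub.ALU  -- 2-wide
[6] i8  st.MEM  -- tail

ISSUED = 3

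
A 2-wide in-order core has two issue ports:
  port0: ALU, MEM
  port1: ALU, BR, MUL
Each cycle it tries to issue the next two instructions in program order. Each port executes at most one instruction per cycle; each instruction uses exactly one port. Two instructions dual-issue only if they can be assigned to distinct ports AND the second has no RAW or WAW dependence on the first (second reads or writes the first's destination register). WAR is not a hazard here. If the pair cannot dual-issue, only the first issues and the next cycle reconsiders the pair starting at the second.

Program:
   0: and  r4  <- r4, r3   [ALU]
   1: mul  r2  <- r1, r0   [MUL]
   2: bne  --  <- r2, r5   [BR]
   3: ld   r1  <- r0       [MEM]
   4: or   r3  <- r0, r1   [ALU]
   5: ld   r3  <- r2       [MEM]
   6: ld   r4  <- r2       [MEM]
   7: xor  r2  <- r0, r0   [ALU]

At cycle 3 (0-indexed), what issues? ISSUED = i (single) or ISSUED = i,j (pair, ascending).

ISSUED = 5

0. and mul @i0+i1  | pair
1. bne ld @i2+i3  | pair
2. or @i4  | WAW r3
3. ld @i5  | no-port MEM/MEM
4. ld xor @i6+i7  | pair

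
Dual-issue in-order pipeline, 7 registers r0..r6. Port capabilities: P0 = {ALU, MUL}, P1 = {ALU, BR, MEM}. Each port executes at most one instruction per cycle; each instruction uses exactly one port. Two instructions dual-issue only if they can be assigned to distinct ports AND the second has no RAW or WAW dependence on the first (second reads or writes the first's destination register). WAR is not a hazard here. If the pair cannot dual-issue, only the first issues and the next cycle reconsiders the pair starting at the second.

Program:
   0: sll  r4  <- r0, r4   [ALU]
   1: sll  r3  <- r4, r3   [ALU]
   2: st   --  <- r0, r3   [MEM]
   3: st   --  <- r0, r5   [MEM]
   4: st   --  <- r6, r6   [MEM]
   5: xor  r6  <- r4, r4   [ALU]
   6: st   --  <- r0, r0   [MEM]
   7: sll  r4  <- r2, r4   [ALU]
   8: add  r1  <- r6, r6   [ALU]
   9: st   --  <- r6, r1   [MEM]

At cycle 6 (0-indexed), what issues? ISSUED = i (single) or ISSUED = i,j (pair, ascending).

ISSUED = 8

0. sll @i0  | RAW r4
1. sll @i1  | RAW r3
2. st @i2  | no-port MEM/MEM
3. st @i3  | no-port MEM/MEM
4. st;xor @i4/i5  | 2-wide
5. st;sll @i6/i7  | 2-wide
6. add @i8  | RAW r1
7. st @i9  | tail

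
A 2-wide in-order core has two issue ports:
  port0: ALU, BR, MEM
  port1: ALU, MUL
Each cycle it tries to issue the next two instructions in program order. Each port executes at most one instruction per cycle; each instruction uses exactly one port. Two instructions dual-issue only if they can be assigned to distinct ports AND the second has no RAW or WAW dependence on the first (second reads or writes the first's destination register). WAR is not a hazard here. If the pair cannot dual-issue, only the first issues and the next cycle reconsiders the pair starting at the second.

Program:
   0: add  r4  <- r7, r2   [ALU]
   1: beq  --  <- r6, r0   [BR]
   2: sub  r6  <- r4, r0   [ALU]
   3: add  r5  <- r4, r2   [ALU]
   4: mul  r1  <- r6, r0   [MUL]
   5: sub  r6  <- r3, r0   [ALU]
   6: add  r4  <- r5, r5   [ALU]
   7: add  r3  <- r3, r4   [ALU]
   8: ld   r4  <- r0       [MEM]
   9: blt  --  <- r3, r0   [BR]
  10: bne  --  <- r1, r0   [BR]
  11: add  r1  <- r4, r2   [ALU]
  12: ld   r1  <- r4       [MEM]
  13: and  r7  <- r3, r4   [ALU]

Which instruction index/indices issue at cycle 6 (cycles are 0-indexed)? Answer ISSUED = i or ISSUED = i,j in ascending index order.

ISSUED = 10,11

0. add beq @i0+i1  | dual
1. sub add @i2+i3  | dual
2. mul sub @i4+i5  | dual
3. add @i6  | RAW r4
4. add ld @i7+i8  | dual
5. blt @i9  | no-port BR/BR
6. bne add @i10+i11  | dual
7. ld and @i12+i13  | dual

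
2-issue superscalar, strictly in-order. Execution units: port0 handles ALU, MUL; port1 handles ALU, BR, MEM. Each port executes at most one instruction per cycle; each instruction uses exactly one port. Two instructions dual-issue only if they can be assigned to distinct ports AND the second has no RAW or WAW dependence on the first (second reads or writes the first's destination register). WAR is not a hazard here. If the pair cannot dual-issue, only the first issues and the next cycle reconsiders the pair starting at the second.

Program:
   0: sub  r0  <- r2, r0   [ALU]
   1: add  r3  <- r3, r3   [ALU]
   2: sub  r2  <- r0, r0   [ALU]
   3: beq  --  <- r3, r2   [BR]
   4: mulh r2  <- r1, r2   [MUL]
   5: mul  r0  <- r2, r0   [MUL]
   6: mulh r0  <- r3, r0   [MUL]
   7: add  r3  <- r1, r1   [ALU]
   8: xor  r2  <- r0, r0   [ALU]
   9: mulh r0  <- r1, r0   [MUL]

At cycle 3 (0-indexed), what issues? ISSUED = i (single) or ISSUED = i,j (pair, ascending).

ISSUED = 5

c0: i0&i1 sub.ALU+add.ALU  2-wide
c1: i2 sub.ALU  RAW r2
c2: i3&i4 beq.BR+mulh.MUL  2-wide
c3: i5 mul.MUL  no-port MUL/MUL
c4: i6&i7 mulh.MUL+add.ALU  2-wide
c5: i8&i9 xor.ALU+mulh.MUL  2-wide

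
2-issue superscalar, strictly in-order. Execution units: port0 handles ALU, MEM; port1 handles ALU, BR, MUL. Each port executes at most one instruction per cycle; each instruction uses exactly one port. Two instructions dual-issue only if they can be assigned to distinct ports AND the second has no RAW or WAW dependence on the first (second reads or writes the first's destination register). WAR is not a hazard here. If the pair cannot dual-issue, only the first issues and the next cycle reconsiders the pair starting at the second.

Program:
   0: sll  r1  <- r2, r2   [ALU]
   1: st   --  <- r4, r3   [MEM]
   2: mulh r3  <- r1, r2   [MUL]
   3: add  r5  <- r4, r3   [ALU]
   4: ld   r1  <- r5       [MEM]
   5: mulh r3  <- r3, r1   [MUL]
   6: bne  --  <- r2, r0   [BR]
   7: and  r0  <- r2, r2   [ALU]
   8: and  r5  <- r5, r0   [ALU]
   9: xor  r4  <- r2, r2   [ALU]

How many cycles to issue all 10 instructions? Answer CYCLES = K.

CYCLES = 7

c0: i0/i1 sll.ALU;st.MEM  2-wide
c1: i2 mulh.MUL  RAW r3
c2: i3 add.ALU  RAW r5
c3: i4 ld.MEM  RAW r1
c4: i5 mulh.MUL  no-port MUL/BR
c5: i6/i7 bne.BR;and.ALU  2-wide
c6: i8/i9 and.ALU;xor.ALU  2-wide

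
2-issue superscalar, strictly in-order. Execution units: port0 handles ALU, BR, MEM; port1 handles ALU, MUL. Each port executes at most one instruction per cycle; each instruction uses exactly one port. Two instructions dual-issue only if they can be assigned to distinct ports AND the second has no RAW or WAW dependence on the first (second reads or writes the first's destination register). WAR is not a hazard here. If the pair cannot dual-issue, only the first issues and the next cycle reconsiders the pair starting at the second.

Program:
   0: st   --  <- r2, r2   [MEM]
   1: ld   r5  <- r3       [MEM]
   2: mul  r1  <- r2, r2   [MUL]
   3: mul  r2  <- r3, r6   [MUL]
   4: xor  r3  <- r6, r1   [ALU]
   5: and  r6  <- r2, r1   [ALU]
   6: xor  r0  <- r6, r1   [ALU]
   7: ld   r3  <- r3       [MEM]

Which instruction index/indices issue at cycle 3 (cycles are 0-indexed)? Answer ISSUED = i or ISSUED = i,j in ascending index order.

ISSUED = 5

  cy0 -> i0 (st.MEM) no-port MEM/MEM
  cy1 -> i1,i2 (ld.MEM+mul.MUL) dual
  cy2 -> i3,i4 (mul.MUL+xor.ALU) dual
  cy3 -> i5 (and.ALU) RAW r6
  cy4 -> i6,i7 (xor.ALU+ld.MEM) dual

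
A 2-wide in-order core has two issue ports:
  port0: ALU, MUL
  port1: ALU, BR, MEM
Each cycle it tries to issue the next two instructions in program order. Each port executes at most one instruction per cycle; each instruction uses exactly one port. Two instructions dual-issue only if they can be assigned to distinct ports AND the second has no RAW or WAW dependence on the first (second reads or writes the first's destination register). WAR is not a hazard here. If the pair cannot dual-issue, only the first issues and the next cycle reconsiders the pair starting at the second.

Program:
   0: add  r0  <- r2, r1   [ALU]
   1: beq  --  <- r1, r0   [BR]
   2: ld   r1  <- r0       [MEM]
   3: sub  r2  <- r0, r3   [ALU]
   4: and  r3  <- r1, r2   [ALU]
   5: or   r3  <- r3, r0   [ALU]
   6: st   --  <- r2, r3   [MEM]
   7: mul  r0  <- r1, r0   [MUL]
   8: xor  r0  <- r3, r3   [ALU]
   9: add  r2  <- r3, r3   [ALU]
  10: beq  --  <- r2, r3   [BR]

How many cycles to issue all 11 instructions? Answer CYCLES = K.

[0] i0  add.ALU  -- RAW r0
[1] i1  beq.BR  -- no-port BR/MEM
[2] i2,i3  ld.MEM+sub.ALU  -- 2-wide
[3] i4  and.ALU  -- RAW+WAW r3
[4] i5  or.ALU  -- RAW r3
[5] i6,i7  st.MEM+mul.MUL  -- 2-wide
[6] i8,i9  xor.ALU+add.ALU  -- 2-wide
[7] i10  beq.BR  -- tail

CYCLES = 8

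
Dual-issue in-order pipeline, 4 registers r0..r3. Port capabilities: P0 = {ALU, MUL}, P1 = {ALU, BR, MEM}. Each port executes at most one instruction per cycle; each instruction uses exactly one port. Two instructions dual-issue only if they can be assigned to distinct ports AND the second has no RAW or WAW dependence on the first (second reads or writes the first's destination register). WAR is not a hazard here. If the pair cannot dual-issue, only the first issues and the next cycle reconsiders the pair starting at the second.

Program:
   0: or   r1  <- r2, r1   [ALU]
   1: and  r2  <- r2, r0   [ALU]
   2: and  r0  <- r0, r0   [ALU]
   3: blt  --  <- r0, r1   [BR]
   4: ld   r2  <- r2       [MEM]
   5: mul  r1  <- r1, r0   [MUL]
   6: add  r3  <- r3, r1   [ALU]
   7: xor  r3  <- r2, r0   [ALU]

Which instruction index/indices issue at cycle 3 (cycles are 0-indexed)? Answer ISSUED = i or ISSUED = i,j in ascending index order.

0. or.ALU and.ALU @i0&i1  | 2-wide
1. and.ALU @i2  | RAW r0
2. blt.BR @i3  | no-port BR/MEM
3. ld.MEM mul.MUL @i4&i5  | 2-wide
4. add.ALU @i6  | WAW r3
5. xor.ALU @i7  | tail

ISSUED = 4,5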